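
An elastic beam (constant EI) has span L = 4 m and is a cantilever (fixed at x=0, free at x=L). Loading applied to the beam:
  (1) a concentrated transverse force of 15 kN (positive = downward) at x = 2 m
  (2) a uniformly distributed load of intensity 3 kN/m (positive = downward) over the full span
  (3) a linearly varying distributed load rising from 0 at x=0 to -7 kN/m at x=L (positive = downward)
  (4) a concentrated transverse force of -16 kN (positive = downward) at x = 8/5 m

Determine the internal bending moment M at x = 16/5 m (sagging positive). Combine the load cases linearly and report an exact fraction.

Load 1 — point force P=15 kN at a=2 m (b=L-a=2):
  M_1 = 0  [x>a] = 0 kN·m
Load 2 — uniform load w=3 kN/m over full span:
  M_2 = -w(L-x)²/2 = -3·(4-(16/5))²/2 = -24/25 kN·m
Load 3 — triangular load w₀=-7 kN/m (0→w₀ over full span):
  M_3 = w₀Lx/2 - w₀L²/3 - w₀x³/(6L) = (-7)·4·(16/5)/2 - (-7)·4²/3 - (-7)·(16/5)³/(6·4) = 784/375 kN·m
Load 4 — point force P=-16 kN at a=8/5 m (b=L-a=12/5):
  M_4 = 0  [x>a] = 0 kN·m
Superposition: M = Σ M_i = 424/375 kN·m ≈ 1.130667 kN·m

M(16/5) = 424/375 kN·m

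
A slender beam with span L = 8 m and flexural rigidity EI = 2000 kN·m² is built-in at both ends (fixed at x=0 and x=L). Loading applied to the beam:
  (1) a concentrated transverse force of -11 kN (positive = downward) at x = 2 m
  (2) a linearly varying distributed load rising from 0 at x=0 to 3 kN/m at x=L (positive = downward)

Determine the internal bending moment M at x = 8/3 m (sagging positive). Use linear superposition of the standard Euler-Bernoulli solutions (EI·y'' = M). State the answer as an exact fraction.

M(8/3) = -3269/1080 kN·m

Load 1 — point force P=-11 kN at a=2 m (b=L-a=6):
  M_1 = Pa²(a+3b)(L-x)/L³ - Pa²b/L²  [x>a] = (-11)·2²·(2+3·6)·(8-(8/3))/8³ - (-11)·2²·6/8² = -121/24 kN·m
Load 2 — triangular load w₀=3 kN/m (0→w₀ over full span):
  M_2 = 3w₀Lx/20 - w₀L²/30 - w₀x³/(6L) = 3·3·8·(8/3)/20 - 3·8²/30 - 3·(8/3)³/(6·8) = 272/135 kN·m
Superposition: M = Σ M_i = -3269/1080 kN·m ≈ -3.026852 kN·m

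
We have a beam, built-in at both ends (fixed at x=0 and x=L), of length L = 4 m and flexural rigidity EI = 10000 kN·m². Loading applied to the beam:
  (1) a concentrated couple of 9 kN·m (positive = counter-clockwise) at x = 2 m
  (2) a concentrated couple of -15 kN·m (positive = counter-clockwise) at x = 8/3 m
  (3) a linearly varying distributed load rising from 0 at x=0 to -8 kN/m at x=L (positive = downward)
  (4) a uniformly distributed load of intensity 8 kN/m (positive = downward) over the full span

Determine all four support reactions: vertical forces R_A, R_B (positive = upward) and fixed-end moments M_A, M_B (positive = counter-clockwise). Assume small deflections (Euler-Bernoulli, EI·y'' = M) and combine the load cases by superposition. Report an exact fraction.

R_A = 383/40 kN, M_A = 73/20 kN·m, R_B = 257/40 kN, M_B = -121/60 kN·m

Load 1 — applied couple M₀=9 kN·m at a=2 m (b=L-a=2):
  R_A = 6M₀ab/L³ = 6·9·2·2/4³ = 27/8 kN
  M_A = M₀b(2a-b)/L² = 9·2·(2·2-2)/4² = 9/4 kN·m
  R_B = -6M₀ab/L³ = -6·9·2·2/4³ = -27/8 kN
  M_B = M₀a(2b-a)/L² = 9·2·(2·2-2)/4² = 9/4 kN·m
Load 2 — applied couple M₀=-15 kN·m at a=8/3 m (b=L-a=4/3):
  R_A = 6M₀ab/L³ = 6·(-15)·(8/3)·(4/3)/4³ = -5 kN
  M_A = M₀b(2a-b)/L² = (-15)·(4/3)·(2·(8/3)-(4/3))/4² = -5 kN·m
  R_B = -6M₀ab/L³ = -6·(-15)·(8/3)·(4/3)/4³ = 5 kN
  M_B = M₀a(2b-a)/L² = (-15)·(8/3)·(2·(4/3)-(8/3))/4² = 0 kN·m
Load 3 — triangular load w₀=-8 kN/m (0→w₀ over full span):
  R_A = 3w₀L/20 = 3·(-8)·4/20 = -24/5 kN
  M_A = w₀L²/30 = (-8)·4²/30 = -64/15 kN·m
  R_B = 7w₀L/20 = 7·(-8)·4/20 = -56/5 kN
  M_B = -w₀L²/20 = -(-8)·4²/20 = 32/5 kN·m
Load 4 — uniform load w=8 kN/m over full span:
  R_A = wL/2 = 8·4/2 = 16 kN
  M_A = wL²/12 = 8·4²/12 = 32/3 kN·m
  R_B = wL/2 = 8·4/2 = 16 kN
  M_B = -wL²/12 = -8·4²/12 = -32/3 kN·m
Superposition: R_A = 383/40 kN, M_A = 73/20 kN·m, R_B = 257/40 kN, M_B = -121/60 kN·m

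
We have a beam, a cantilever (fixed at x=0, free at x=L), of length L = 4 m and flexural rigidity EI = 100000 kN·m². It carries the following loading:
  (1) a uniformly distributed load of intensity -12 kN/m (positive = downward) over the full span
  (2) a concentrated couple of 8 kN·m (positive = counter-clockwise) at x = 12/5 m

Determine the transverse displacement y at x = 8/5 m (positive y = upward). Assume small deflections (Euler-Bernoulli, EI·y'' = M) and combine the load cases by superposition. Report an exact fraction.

y(8/5) = 2024/1953125 m

Load 1 — uniform load w=-12 kN/m over full span:
  y_1 = -wx²(x²-4Lx+6L²)/(24EI) = -(-12)·(8/5)²·((8/5)²-4·4·(8/5)+6·4²)/(24·100000) = 1824/1953125 m
Load 2 — applied couple M₀=8 kN·m at a=12/5 m (b=L-a=8/5):
  y_2 = M₀x²/(2EI)  [x≤a] = 8·(8/5)²/(2·100000) = 8/78125 m
Superposition: y = Σ y_i = 2024/1953125 m ≈ 0.001036 m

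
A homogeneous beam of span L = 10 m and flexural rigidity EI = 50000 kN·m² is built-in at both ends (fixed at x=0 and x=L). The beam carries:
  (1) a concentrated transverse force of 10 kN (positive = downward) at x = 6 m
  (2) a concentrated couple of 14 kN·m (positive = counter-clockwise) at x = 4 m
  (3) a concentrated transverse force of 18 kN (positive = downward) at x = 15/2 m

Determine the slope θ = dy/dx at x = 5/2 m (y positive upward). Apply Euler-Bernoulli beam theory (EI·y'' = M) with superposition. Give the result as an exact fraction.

Load 1 — point force P=10 kN at a=6 m (b=L-a=4):
  θ_1 = -Pb²x(2aL-(3a+b)x)/(2L³EI)  [x≤a] = -10·4²·(5/2)·(2·6·10-(3·6+4)·(5/2))/(2·10³·50000) = -13/50000 rad
Load 2 — applied couple M₀=14 kN·m at a=4 m (b=L-a=6):
  θ_2 = (R_Ax²/2 - M_Ax)/EI  [x≤a] with R_A=252/125, M_A=42/25 = ((252/125)·(5/2)²/2 - (42/25)·(5/2))/50000 = 21/500000 rad
Load 3 — point force P=18 kN at a=15/2 m (b=L-a=5/2):
  θ_3 = -Pb²x(2aL-(3a+b)x)/(2L³EI)  [x≤a] = -18·(5/2)²·(5/2)·(2·(15/2)·10-(3·(15/2)+(5/2))·(5/2))/(2·10³·50000) = -63/256000 rad
Superposition: θ = Σ θ_i = -14851/32000000 rad ≈ -0.000464 rad

θ(5/2) = -14851/32000000 rad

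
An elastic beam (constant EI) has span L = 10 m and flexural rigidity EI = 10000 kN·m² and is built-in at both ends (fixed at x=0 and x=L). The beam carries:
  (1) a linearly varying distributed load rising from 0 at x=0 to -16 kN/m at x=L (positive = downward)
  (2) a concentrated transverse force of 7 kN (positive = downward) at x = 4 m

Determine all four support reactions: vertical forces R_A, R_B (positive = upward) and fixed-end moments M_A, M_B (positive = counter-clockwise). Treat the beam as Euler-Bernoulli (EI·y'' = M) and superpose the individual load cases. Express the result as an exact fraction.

R_A = -2433/125 kN, M_A = -3244/75 kN·m, R_B = -6692/125 kN, M_B = 1832/25 kN·m

Load 1 — triangular load w₀=-16 kN/m (0→w₀ over full span):
  R_A = 3w₀L/20 = 3·(-16)·10/20 = -24 kN
  M_A = w₀L²/30 = (-16)·10²/30 = -160/3 kN·m
  R_B = 7w₀L/20 = 7·(-16)·10/20 = -56 kN
  M_B = -w₀L²/20 = -(-16)·10²/20 = 80 kN·m
Load 2 — point force P=7 kN at a=4 m (b=L-a=6):
  R_A = Pb²(3a+b)/L³ = 7·6²·(3·4+6)/10³ = 567/125 kN
  M_A = Pab²/L² = 7·4·6²/10² = 252/25 kN·m
  R_B = Pa²(a+3b)/L³ = 7·4²·(4+3·6)/10³ = 308/125 kN
  M_B = -Pa²b/L² = -7·4²·6/10² = -168/25 kN·m
Superposition: R_A = -2433/125 kN, M_A = -3244/75 kN·m, R_B = -6692/125 kN, M_B = 1832/25 kN·m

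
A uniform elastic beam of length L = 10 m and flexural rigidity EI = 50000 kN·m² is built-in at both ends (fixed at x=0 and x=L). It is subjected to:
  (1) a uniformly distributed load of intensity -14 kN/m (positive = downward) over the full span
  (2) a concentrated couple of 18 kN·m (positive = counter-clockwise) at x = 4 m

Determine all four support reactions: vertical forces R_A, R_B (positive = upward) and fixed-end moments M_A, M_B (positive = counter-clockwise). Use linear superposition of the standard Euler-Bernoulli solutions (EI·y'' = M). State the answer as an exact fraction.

Load 1 — uniform load w=-14 kN/m over full span:
  R_A = wL/2 = (-14)·10/2 = -70 kN
  M_A = wL²/12 = (-14)·10²/12 = -350/3 kN·m
  R_B = wL/2 = (-14)·10/2 = -70 kN
  M_B = -wL²/12 = -(-14)·10²/12 = 350/3 kN·m
Load 2 — applied couple M₀=18 kN·m at a=4 m (b=L-a=6):
  R_A = 6M₀ab/L³ = 6·18·4·6/10³ = 324/125 kN
  M_A = M₀b(2a-b)/L² = 18·6·(2·4-6)/10² = 54/25 kN·m
  R_B = -6M₀ab/L³ = -6·18·4·6/10³ = -324/125 kN
  M_B = M₀a(2b-a)/L² = 18·4·(2·6-4)/10² = 144/25 kN·m
Superposition: R_A = -8426/125 kN, M_A = -8588/75 kN·m, R_B = -9074/125 kN, M_B = 9182/75 kN·m

R_A = -8426/125 kN, M_A = -8588/75 kN·m, R_B = -9074/125 kN, M_B = 9182/75 kN·m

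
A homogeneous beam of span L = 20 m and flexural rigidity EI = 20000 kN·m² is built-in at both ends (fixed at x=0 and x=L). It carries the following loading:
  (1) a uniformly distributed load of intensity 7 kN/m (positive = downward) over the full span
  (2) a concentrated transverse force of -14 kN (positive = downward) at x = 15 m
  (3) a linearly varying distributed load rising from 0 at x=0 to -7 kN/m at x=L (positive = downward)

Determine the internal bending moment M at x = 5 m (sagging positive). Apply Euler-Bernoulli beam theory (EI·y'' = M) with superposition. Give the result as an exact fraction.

Load 1 — uniform load w=7 kN/m over full span:
  M_1 = wLx/2 - wL²/12 - wx²/2 = 7·20·5/2 - 7·20²/12 - 7·5²/2 = 175/6 kN·m
Load 2 — point force P=-14 kN at a=15 m (b=L-a=5):
  M_2 = Pb²(3a+b)x/L³ - Pab²/L²  [x≤a] = (-14)·5²·(3·15+5)·5/20³ - (-14)·15·5²/20² = 35/16 kN·m
Load 3 — triangular load w₀=-7 kN/m (0→w₀ over full span):
  M_3 = 3w₀Lx/20 - w₀L²/30 - w₀x³/(6L) = 3·(-7)·20·5/20 - (-7)·20²/30 - (-7)·5³/(6·20) = -35/8 kN·m
Superposition: M = Σ M_i = 1295/48 kN·m ≈ 26.979167 kN·m

M(5) = 1295/48 kN·m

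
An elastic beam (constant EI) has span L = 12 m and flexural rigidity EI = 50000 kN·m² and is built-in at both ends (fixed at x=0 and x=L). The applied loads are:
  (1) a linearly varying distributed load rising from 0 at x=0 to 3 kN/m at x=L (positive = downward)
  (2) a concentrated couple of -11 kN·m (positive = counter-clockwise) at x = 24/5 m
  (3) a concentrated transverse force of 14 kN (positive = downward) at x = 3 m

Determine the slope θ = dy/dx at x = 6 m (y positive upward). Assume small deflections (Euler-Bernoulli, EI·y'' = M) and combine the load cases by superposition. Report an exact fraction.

θ(6) = 507/10000000 rad

Load 1 — triangular load w₀=3 kN/m (0→w₀ over full span):
  θ_1 = -w₀(2x(L-x)(L-2x)(x+2L)+x²(L-x)²)/(120LEI) = -3·(2·6·(12-6)·(12-2·6)·(6+2·12)+6²·(12-6)²)/(120·12·50000) = -27/500000 rad
Load 2 — applied couple M₀=-11 kN·m at a=24/5 m (b=L-a=36/5):
  θ_2 = (R_Ax²/2 - M_Ax - M₀(x-a))/EI  [x>a] with R_A=-33/25, M_A=-33/25 = ((-33/25)·6²/2 - (-33/25)·6 - (-11)·(6-(24/5)))/50000 = -33/625000 rad
Load 3 — point force P=14 kN at a=3 m (b=L-a=9):
  θ_3 = Pa²(L-x)(2bL-(3b+a)(L-x))/(2L³EI)  [x>a] = 14·3²·(12-6)·(2·9·12-(3·9+3)·(12-6))/(2·12³·50000) = 63/400000 rad
Superposition: θ = Σ θ_i = 507/10000000 rad ≈ 0.000051 rad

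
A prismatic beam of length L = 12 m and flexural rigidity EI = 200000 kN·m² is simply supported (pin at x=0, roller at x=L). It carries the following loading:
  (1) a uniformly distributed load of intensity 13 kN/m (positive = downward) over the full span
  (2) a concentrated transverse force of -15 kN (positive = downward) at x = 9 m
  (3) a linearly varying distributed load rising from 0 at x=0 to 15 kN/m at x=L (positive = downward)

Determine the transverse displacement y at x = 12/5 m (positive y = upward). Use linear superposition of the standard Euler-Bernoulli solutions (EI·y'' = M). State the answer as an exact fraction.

Load 1 — uniform load w=13 kN/m over full span:
  y_1 = -wx(L³-2Lx²+x³)/(24EI) = -13·(12/5)·(12³-2·12·(12/5)²+(12/5)³)/(24·200000) = -20358/1953125 m
Load 2 — point force P=-15 kN at a=9 m (b=L-a=3):
  y_2 = -Pbx(L²-b²-x²)/(6LEI)  [x≤a] = -(-15)·3·(12/5)·(12²-3²-(12/5)²)/(6·12·200000) = 9693/10000000 m
Load 3 — triangular load w₀=15 kN/m (0→w₀ over full span):
  y_3 = -w₀x(7L⁴-10L²x²+3x⁴)/(360LEI) = -15·(12/5)·(7·12⁴-10·12²·(12/5)²+3·(12/5)⁴)/(360·12·200000) = -55728/9765625 m
Superposition: y = Σ y_i = -18950679/1250000000 m ≈ -0.015161 m

y(12/5) = -18950679/1250000000 m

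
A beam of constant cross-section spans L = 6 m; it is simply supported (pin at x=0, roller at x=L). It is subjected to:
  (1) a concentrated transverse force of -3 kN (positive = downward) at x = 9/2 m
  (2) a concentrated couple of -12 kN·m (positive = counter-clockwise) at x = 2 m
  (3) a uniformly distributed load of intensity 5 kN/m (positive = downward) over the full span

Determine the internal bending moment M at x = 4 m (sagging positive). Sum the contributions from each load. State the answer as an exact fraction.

M(4) = 21 kN·m

Load 1 — point force P=-3 kN at a=9/2 m (b=L-a=3/2):
  M_1 = Pbx/L  [x≤a] = (-3)·(3/2)·4/6 = -3 kN·m
Load 2 — applied couple M₀=-12 kN·m at a=2 m (b=L-a=4):
  M_2 = M₀x/L - M₀  [x>a] = (-12)·4/6 - (-12) = 4 kN·m
Load 3 — uniform load w=5 kN/m over full span:
  M_3 = wx(L-x)/2 = 5·4·(6-4)/2 = 20 kN·m
Superposition: M = Σ M_i = 21 kN·m ≈ 21.000000 kN·m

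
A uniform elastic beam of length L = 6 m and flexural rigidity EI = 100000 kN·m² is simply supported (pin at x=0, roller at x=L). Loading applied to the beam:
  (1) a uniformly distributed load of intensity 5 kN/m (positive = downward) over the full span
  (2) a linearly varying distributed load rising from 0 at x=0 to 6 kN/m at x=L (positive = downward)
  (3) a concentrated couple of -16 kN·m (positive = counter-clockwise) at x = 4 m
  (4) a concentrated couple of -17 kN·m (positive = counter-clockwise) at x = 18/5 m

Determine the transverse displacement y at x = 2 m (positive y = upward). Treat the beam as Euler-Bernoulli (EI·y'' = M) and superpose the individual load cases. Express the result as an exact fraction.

Load 1 — uniform load w=5 kN/m over full span:
  y_1 = -wx(L³-2Lx²+x³)/(24EI) = -5·2·(6³-2·6·2²+2³)/(24·100000) = -11/15000 m
Load 2 — triangular load w₀=6 kN/m (0→w₀ over full span):
  y_2 = -w₀x(7L⁴-10L²x²+3x⁴)/(360LEI) = -6·2·(7·6⁴-10·6²·2²+3·2⁴)/(360·6·100000) = -4/9375 m
Load 3 — applied couple M₀=-16 kN·m at a=4 m (b=L-a=2):
  y_3 = (M₀x³/(6L)+C₁x)/EI  [x≤a] with C₁=M₀(3b²-L²)/(6L)=32/3 = ((-16)·2³/(6·6)+(32/3)·2)/100000 = 1/5625 m
Load 4 — applied couple M₀=-17 kN·m at a=18/5 m (b=L-a=12/5):
  y_4 = (M₀x³/(6L)+C₁x)/EI  [x≤a] with C₁=M₀(3b²-L²)/(6L)=221/25 = ((-17)·2³/(6·6)+(221/25)·2)/100000 = 391/2812500 m
Superposition: y = Σ y_i = -527/625000 m ≈ -0.000843 m

y(2) = -527/625000 m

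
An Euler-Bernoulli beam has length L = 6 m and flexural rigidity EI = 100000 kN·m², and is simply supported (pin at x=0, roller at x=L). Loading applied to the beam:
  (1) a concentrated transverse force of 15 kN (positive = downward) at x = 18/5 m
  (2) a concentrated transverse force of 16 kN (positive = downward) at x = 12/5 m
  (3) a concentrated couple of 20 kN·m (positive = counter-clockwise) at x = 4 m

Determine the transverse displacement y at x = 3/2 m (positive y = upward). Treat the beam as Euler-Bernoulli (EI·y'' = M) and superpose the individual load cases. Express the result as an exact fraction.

Load 1 — point force P=15 kN at a=18/5 m (b=L-a=12/5):
  y_1 = -Pbx(L²-b²-x²)/(6LEI)  [x≤a] = -15·(12/5)·(3/2)·(6²-(12/5)²-(3/2)²)/(6·6·100000) = -8397/20000000 m
Load 2 — point force P=16 kN at a=12/5 m (b=L-a=18/5):
  y_2 = -Pbx(L²-b²-x²)/(6LEI)  [x≤a] = -16·(18/5)·(3/2)·(6²-(18/5)²-(3/2)²)/(6·6·100000) = -6237/12500000 m
Load 3 — applied couple M₀=20 kN·m at a=4 m (b=L-a=2):
  y_3 = (M₀x³/(6L)+C₁x)/EI  [x≤a] with C₁=M₀(3b²-L²)/(6L)=-40/3 = (20·(3/2)³/(6·6)+(-40/3)·(3/2))/100000 = -29/160000 m
Superposition: y = Σ y_i = -55003/50000000 m ≈ -0.001100 m

y(3/2) = -55003/50000000 m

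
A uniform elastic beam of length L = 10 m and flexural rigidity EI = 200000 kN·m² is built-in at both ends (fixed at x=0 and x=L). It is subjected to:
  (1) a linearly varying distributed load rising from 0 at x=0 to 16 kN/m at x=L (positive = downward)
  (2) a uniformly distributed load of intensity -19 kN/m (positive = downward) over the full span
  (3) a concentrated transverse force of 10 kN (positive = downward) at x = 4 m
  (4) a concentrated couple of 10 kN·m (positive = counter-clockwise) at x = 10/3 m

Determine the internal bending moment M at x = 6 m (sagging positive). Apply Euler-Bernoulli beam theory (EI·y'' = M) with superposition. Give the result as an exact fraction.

M(6) = -853/25 kN·m

Load 1 — triangular load w₀=16 kN/m (0→w₀ over full span):
  M_1 = 3w₀Lx/20 - w₀L²/30 - w₀x³/(6L) = 3·16·10·6/20 - 16·10²/30 - 16·6³/(6·10) = 496/15 kN·m
Load 2 — uniform load w=-19 kN/m over full span:
  M_2 = wLx/2 - wL²/12 - wx²/2 = (-19)·10·6/2 - (-19)·10²/12 - (-19)·6²/2 = -209/3 kN·m
Load 3 — point force P=10 kN at a=4 m (b=L-a=6):
  M_3 = Pa²(a+3b)(L-x)/L³ - Pa²b/L²  [x>a] = 10·4²·(4+3·6)·(10-6)/10³ - 10·4²·6/10² = 112/25 kN·m
Load 4 — applied couple M₀=10 kN·m at a=10/3 m (b=L-a=20/3):
  M_4 = R_Ax - M_A - M₀  [x>a] with R_A=4/3, M_A=0 = (4/3)·6 - 0 - 10 = -2 kN·m
Superposition: M = Σ M_i = -853/25 kN·m ≈ -34.120000 kN·m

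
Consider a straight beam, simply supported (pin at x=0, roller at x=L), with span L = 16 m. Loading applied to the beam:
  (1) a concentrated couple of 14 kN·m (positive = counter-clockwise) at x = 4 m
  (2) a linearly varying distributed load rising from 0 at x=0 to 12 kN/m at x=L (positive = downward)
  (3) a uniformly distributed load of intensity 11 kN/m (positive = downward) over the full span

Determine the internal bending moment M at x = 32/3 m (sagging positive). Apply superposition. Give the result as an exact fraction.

M(32/3) = 13442/27 kN·m

Load 1 — applied couple M₀=14 kN·m at a=4 m (b=L-a=12):
  M_1 = M₀x/L - M₀  [x>a] = 14·(32/3)/16 - 14 = -14/3 kN·m
Load 2 — triangular load w₀=12 kN/m (0→w₀ over full span):
  M_2 = w₀Lx/6 - w₀x³/(6L) = 12·16·(32/3)/6 - 12·(32/3)³/(6·16) = 5120/27 kN·m
Load 3 — uniform load w=11 kN/m over full span:
  M_3 = wx(L-x)/2 = 11·(32/3)·(16-(32/3))/2 = 2816/9 kN·m
Superposition: M = Σ M_i = 13442/27 kN·m ≈ 497.851852 kN·m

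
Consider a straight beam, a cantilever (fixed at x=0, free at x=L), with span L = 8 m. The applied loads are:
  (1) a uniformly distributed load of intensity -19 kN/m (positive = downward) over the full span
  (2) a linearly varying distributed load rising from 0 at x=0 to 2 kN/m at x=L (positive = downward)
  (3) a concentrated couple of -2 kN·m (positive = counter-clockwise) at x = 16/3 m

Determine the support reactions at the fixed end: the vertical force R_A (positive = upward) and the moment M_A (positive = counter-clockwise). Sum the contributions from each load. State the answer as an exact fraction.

R_A = -144 kN, M_A = -1690/3 kN·m

Load 1 — uniform load w=-19 kN/m over full span:
  R_A = wL = (-19)·8 = -152 kN
  M_A = wL²/2 = (-19)·8²/2 = -608 kN·m
Load 2 — triangular load w₀=2 kN/m (0→w₀ over full span):
  R_A = w₀L/2 = 2·8/2 = 8 kN
  M_A = w₀L²/3 = 2·8²/3 = 128/3 kN·m
Load 3 — applied couple M₀=-2 kN·m at a=16/3 m (b=L-a=8/3):
  R_A = 0 kN
  M_A = -M₀ = -(-2) = 2 kN·m
Superposition: R_A = -144 kN, M_A = -1690/3 kN·m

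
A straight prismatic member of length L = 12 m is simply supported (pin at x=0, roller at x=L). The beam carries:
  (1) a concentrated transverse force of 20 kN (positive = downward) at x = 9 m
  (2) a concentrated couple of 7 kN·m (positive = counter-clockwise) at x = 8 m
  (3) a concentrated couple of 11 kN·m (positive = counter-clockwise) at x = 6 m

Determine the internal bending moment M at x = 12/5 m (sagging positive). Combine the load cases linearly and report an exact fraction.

Load 1 — point force P=20 kN at a=9 m (b=L-a=3):
  M_1 = Pbx/L  [x≤a] = 20·3·(12/5)/12 = 12 kN·m
Load 2 — applied couple M₀=7 kN·m at a=8 m (b=L-a=4):
  M_2 = M₀x/L  [x≤a] = 7·(12/5)/12 = 7/5 kN·m
Load 3 — applied couple M₀=11 kN·m at a=6 m (b=L-a=6):
  M_3 = M₀x/L  [x≤a] = 11·(12/5)/12 = 11/5 kN·m
Superposition: M = Σ M_i = 78/5 kN·m ≈ 15.600000 kN·m

M(12/5) = 78/5 kN·m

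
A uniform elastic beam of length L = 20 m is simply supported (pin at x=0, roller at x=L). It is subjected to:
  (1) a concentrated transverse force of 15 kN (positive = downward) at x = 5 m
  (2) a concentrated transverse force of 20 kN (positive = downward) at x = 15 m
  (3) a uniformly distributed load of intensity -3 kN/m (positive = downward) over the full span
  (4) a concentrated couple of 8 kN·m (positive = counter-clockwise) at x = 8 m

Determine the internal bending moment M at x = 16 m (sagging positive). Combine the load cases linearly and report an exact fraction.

Load 1 — point force P=15 kN at a=5 m (b=L-a=15):
  M_1 = Pa(L-x)/L  [x>a] = 15·5·(20-16)/20 = 15 kN·m
Load 2 — point force P=20 kN at a=15 m (b=L-a=5):
  M_2 = Pa(L-x)/L  [x>a] = 20·15·(20-16)/20 = 60 kN·m
Load 3 — uniform load w=-3 kN/m over full span:
  M_3 = wx(L-x)/2 = (-3)·16·(20-16)/2 = -96 kN·m
Load 4 — applied couple M₀=8 kN·m at a=8 m (b=L-a=12):
  M_4 = M₀x/L - M₀  [x>a] = 8·16/20 - 8 = -8/5 kN·m
Superposition: M = Σ M_i = -113/5 kN·m ≈ -22.600000 kN·m

M(16) = -113/5 kN·m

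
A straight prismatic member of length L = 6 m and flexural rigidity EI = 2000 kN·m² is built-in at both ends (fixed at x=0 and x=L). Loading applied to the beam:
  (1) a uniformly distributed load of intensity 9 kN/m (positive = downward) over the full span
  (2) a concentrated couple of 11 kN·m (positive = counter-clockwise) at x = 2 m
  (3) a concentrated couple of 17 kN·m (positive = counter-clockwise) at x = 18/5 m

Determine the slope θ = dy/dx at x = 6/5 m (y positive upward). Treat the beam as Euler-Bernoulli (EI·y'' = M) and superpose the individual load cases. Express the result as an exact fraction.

Load 1 — uniform load w=9 kN/m over full span:
  θ_1 = -wx(L-x)(L-2x)/(12EI) = -9·(6/5)·(6-(6/5))·(6-2·(6/5))/(12·2000) = -243/31250 rad
Load 2 — applied couple M₀=11 kN·m at a=2 m (b=L-a=4):
  θ_2 = (R_Ax²/2 - M_Ax)/EI  [x≤a] with R_A=22/9, M_A=0 = ((22/9)·(6/5)²/2 - 0·(6/5))/2000 = 11/12500 rad
Load 3 — applied couple M₀=17 kN·m at a=18/5 m (b=L-a=12/5):
  θ_3 = (R_Ax²/2 - M_Ax)/EI  [x≤a] with R_A=102/25, M_A=136/25 = ((102/25)·(6/5)²/2 - (136/25)·(6/5))/2000 = -561/312500 rad
Superposition: θ = Σ θ_i = -679/78125 rad ≈ -0.008691 rad

θ(6/5) = -679/78125 rad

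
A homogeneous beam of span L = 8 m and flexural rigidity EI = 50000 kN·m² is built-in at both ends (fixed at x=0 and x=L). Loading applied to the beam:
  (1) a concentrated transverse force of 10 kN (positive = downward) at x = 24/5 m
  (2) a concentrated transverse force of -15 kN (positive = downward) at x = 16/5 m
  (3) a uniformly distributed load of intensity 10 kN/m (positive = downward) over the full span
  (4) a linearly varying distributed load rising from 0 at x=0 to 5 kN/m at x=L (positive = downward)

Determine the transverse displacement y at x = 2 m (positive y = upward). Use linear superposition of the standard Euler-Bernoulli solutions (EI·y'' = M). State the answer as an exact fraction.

Load 1 — point force P=10 kN at a=24/5 m (b=L-a=16/5):
  y_1 = -Pb²x²(3aL-(3a+b)x)/(6L³EI)  [x≤a] = -10·(16/5)²·2²·(3·(24/5)·8-(3·(24/5)+(16/5))·2)/(6·8³·50000) = -2/9375 m
Load 2 — point force P=-15 kN at a=16/5 m (b=L-a=24/5):
  y_2 = -Pb²x²(3aL-(3a+b)x)/(6L³EI)  [x≤a] = -(-15)·(24/5)²·2²·(3·(16/5)·8-(3·(16/5)+(24/5))·2)/(6·8³·50000) = 27/62500 m
Load 3 — uniform load w=10 kN/m over full span:
  y_3 = -wx²(L-x)²/(24EI) = -10·2²·(8-2)²/(24·50000) = -3/2500 m
Load 4 — triangular load w₀=5 kN/m (0→w₀ over full span):
  y_4 = -w₀x²(L-x)²(x+2L)/(120LEI) = -5·2²·(8-2)²·(2+2·8)/(120·8·50000) = -27/100000 m
Superposition: y = Σ y_i = -1877/1500000 m ≈ -0.001251 m

y(2) = -1877/1500000 m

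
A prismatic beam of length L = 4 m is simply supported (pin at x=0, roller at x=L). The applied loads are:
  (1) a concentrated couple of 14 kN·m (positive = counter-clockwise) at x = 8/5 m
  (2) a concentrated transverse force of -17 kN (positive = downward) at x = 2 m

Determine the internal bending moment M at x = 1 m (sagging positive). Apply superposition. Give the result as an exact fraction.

Load 1 — applied couple M₀=14 kN·m at a=8/5 m (b=L-a=12/5):
  M_1 = M₀x/L  [x≤a] = 14·1/4 = 7/2 kN·m
Load 2 — point force P=-17 kN at a=2 m (b=L-a=2):
  M_2 = Pbx/L  [x≤a] = (-17)·2·1/4 = -17/2 kN·m
Superposition: M = Σ M_i = -5 kN·m ≈ -5.000000 kN·m

M(1) = -5 kN·m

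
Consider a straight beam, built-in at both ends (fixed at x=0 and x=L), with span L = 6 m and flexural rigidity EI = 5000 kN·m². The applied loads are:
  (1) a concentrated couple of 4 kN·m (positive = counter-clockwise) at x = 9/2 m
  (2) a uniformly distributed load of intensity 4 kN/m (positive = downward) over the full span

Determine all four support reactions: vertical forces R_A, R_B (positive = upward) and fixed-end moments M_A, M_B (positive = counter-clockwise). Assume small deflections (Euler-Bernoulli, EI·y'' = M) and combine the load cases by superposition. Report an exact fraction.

Load 1 — applied couple M₀=4 kN·m at a=9/2 m (b=L-a=3/2):
  R_A = 6M₀ab/L³ = 6·4·(9/2)·(3/2)/6³ = 3/4 kN
  M_A = M₀b(2a-b)/L² = 4·(3/2)·(2·(9/2)-(3/2))/6² = 5/4 kN·m
  R_B = -6M₀ab/L³ = -6·4·(9/2)·(3/2)/6³ = -3/4 kN
  M_B = M₀a(2b-a)/L² = 4·(9/2)·(2·(3/2)-(9/2))/6² = -3/4 kN·m
Load 2 — uniform load w=4 kN/m over full span:
  R_A = wL/2 = 4·6/2 = 12 kN
  M_A = wL²/12 = 4·6²/12 = 12 kN·m
  R_B = wL/2 = 4·6/2 = 12 kN
  M_B = -wL²/12 = -4·6²/12 = -12 kN·m
Superposition: R_A = 51/4 kN, M_A = 53/4 kN·m, R_B = 45/4 kN, M_B = -51/4 kN·m

R_A = 51/4 kN, M_A = 53/4 kN·m, R_B = 45/4 kN, M_B = -51/4 kN·m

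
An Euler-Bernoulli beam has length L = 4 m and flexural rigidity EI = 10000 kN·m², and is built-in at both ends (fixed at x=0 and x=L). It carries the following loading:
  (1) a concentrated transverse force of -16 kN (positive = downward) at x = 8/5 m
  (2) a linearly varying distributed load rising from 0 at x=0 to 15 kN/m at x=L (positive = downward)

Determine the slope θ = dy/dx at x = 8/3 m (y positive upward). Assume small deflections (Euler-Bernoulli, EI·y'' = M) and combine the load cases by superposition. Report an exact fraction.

θ(8/3) = -266/6328125 rad

Load 1 — point force P=-16 kN at a=8/5 m (b=L-a=12/5):
  θ_1 = Pa²(L-x)(2bL-(3b+a)(L-x))/(2L³EI)  [x>a] = (-16)·(8/5)²·(4-(8/3))·(2·(12/5)·4-(3·(12/5)+(8/5))·(4-(8/3)))/(2·4³·10000) = -224/703125 rad
Load 2 — triangular load w₀=15 kN/m (0→w₀ over full span):
  θ_2 = -w₀(2x(L-x)(L-2x)(x+2L)+x²(L-x)²)/(120LEI) = -15·(2·(8/3)·(4-(8/3))·(4-2·(8/3))·((8/3)+2·4)+(8/3)²·(4-(8/3))²)/(120·4·10000) = 14/50625 rad
Superposition: θ = Σ θ_i = -266/6328125 rad ≈ -0.000042 rad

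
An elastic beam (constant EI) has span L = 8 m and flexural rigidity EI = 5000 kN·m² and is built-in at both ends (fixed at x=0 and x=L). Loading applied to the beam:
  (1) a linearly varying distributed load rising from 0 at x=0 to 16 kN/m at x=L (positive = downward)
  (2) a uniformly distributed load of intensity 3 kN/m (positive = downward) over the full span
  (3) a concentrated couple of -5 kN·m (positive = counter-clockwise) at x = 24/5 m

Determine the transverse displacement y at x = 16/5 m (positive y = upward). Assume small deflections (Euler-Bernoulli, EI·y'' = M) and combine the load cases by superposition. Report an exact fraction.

Load 1 — triangular load w₀=16 kN/m (0→w₀ over full span):
  y_1 = -w₀x²(L-x)²(x+2L)/(120LEI) = -16·(16/5)²·(8-(16/5))²·((16/5)+2·8)/(120·8·5000) = -147456/9765625 m
Load 2 — uniform load w=3 kN/m over full span:
  y_2 = -wx²(L-x)²/(24EI) = -3·(16/5)²·(8-(16/5))²/(24·5000) = -2304/390625 m
Load 3 — applied couple M₀=-5 kN·m at a=24/5 m (b=L-a=16/5):
  y_3 = (R_Ax³/6 - M_Ax²/2)/EI  [x≤a] with R_A=-9/10, M_A=-8/5 = ((-9/10)·(16/5)³/6 - (-8/5)·(16/5)²/2)/5000 = 256/390625 m
Superposition: y = Σ y_i = -198656/9765625 m ≈ -0.020342 m

y(16/5) = -198656/9765625 m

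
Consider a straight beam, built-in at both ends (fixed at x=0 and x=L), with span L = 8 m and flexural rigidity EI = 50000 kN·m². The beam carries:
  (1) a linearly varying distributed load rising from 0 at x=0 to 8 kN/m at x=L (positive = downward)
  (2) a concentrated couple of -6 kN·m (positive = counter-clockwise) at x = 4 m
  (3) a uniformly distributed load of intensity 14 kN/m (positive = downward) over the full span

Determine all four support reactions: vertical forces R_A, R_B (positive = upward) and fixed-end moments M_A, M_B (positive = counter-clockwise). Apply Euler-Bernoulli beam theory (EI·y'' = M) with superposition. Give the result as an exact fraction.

Load 1 — triangular load w₀=8 kN/m (0→w₀ over full span):
  R_A = 3w₀L/20 = 3·8·8/20 = 48/5 kN
  M_A = w₀L²/30 = 8·8²/30 = 256/15 kN·m
  R_B = 7w₀L/20 = 7·8·8/20 = 112/5 kN
  M_B = -w₀L²/20 = -8·8²/20 = -128/5 kN·m
Load 2 — applied couple M₀=-6 kN·m at a=4 m (b=L-a=4):
  R_A = 6M₀ab/L³ = 6·(-6)·4·4/8³ = -9/8 kN
  M_A = M₀b(2a-b)/L² = (-6)·4·(2·4-4)/8² = -3/2 kN·m
  R_B = -6M₀ab/L³ = -6·(-6)·4·4/8³ = 9/8 kN
  M_B = M₀a(2b-a)/L² = (-6)·4·(2·4-4)/8² = -3/2 kN·m
Load 3 — uniform load w=14 kN/m over full span:
  R_A = wL/2 = 14·8/2 = 56 kN
  M_A = wL²/12 = 14·8²/12 = 224/3 kN·m
  R_B = wL/2 = 14·8/2 = 56 kN
  M_B = -wL²/12 = -14·8²/12 = -224/3 kN·m
Superposition: R_A = 2579/40 kN, M_A = 2707/30 kN·m, R_B = 3181/40 kN, M_B = -3053/30 kN·m

R_A = 2579/40 kN, M_A = 2707/30 kN·m, R_B = 3181/40 kN, M_B = -3053/30 kN·m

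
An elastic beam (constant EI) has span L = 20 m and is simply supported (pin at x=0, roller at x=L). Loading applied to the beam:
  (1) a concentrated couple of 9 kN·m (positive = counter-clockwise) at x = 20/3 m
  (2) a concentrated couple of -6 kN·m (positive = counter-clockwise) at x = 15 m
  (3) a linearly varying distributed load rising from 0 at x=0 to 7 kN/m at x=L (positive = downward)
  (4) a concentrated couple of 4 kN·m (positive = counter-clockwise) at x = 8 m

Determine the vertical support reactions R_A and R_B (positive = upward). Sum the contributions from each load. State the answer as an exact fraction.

Load 1 — applied couple M₀=9 kN·m at a=20/3 m (b=L-a=40/3):
  R_A = M₀/L = 9/20 kN
  R_B = -M₀/L = -9/20 kN
Load 2 — applied couple M₀=-6 kN·m at a=15 m (b=L-a=5):
  R_A = M₀/L = (-6)/20 = -3/10 kN
  R_B = -M₀/L = -(-6)/20 = 3/10 kN
Load 3 — triangular load w₀=7 kN/m (0→w₀ over full span):
  R_A = w₀L/6 = 7·20/6 = 70/3 kN
  R_B = w₀L/3 = 7·20/3 = 140/3 kN
Load 4 — applied couple M₀=4 kN·m at a=8 m (b=L-a=12):
  R_A = M₀/L = 4/20 = 1/5 kN
  R_B = -M₀/L = -4/20 = -1/5 kN
Superposition: R_A = 1421/60 kN, R_B = 2779/60 kN

R_A = 1421/60 kN, R_B = 2779/60 kN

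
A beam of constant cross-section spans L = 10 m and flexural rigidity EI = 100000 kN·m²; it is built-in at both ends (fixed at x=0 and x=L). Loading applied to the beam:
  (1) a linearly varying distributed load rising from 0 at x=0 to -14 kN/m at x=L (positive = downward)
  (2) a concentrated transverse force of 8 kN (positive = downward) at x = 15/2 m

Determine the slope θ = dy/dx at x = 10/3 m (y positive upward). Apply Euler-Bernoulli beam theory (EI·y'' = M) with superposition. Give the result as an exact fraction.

Load 1 — triangular load w₀=-14 kN/m (0→w₀ over full span):
  θ_1 = -w₀(2x(L-x)(L-2x)(x+2L)+x²(L-x)²)/(120LEI) = -(-14)·(2·(10/3)·(10-(10/3))·(10-2·(10/3))·((10/3)+2·10)+(10/3)²·(10-(10/3))²)/(120·10·100000) = 14/30375 rad
Load 2 — point force P=8 kN at a=15/2 m (b=L-a=5/2):
  θ_2 = -Pb²x(2aL-(3a+b)x)/(2L³EI)  [x≤a] = -8·(5/2)²·(10/3)·(2·(15/2)·10-(3·(15/2)+(5/2))·(10/3))/(2·10³·100000) = -1/18000 rad
Superposition: θ = Σ θ_i = 197/486000 rad ≈ 0.000405 rad

θ(10/3) = 197/486000 rad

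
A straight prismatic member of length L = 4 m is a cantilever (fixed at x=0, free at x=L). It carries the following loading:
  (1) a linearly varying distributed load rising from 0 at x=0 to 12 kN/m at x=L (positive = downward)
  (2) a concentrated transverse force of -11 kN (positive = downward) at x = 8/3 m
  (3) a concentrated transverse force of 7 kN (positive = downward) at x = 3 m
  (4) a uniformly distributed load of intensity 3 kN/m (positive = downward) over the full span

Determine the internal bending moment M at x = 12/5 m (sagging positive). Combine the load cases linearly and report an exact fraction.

M(12/5) = -6907/375 kN·m

Load 1 — triangular load w₀=12 kN/m (0→w₀ over full span):
  M_1 = w₀Lx/2 - w₀L²/3 - w₀x³/(6L) = 12·4·(12/5)/2 - 12·4²/3 - 12·(12/5)³/(6·4) = -1664/125 kN·m
Load 2 — point force P=-11 kN at a=8/3 m (b=L-a=4/3):
  M_2 = -P(a-x)  [x≤a] = -(-11)·((8/3)-(12/5)) = 44/15 kN·m
Load 3 — point force P=7 kN at a=3 m (b=L-a=1):
  M_3 = -P(a-x)  [x≤a] = -7·(3-(12/5)) = -21/5 kN·m
Load 4 — uniform load w=3 kN/m over full span:
  M_4 = -w(L-x)²/2 = -3·(4-(12/5))²/2 = -96/25 kN·m
Superposition: M = Σ M_i = -6907/375 kN·m ≈ -18.418667 kN·m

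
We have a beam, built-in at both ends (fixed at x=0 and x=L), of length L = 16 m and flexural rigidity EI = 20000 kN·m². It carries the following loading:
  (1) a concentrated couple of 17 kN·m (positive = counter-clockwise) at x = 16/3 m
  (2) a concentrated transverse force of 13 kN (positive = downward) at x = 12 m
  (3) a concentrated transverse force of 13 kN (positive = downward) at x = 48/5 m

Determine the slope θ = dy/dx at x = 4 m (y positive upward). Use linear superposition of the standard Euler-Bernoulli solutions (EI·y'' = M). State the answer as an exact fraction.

Load 1 — applied couple M₀=17 kN·m at a=16/3 m (b=L-a=32/3):
  θ_1 = (R_Ax²/2 - M_Ax)/EI  [x≤a] with R_A=17/12, M_A=0 = ((17/12)·4²/2 - 0·4)/20000 = 17/30000 rad
Load 2 — point force P=13 kN at a=12 m (b=L-a=4):
  θ_2 = -Pb²x(2aL-(3a+b)x)/(2L³EI)  [x≤a] = -13·4²·4·(2·12·16-(3·12+4)·4)/(2·16³·20000) = -91/80000 rad
Load 3 — point force P=13 kN at a=48/5 m (b=L-a=32/5):
  θ_3 = -Pb²x(2aL-(3a+b)x)/(2L³EI)  [x≤a] = -13·(32/5)²·4·(2·(48/5)·16-(3·(48/5)+(32/5))·4)/(2·16³·20000) = -169/78125 rad
Superposition: θ = Σ θ_i = -82021/30000000 rad ≈ -0.002734 rad

θ(4) = -82021/30000000 rad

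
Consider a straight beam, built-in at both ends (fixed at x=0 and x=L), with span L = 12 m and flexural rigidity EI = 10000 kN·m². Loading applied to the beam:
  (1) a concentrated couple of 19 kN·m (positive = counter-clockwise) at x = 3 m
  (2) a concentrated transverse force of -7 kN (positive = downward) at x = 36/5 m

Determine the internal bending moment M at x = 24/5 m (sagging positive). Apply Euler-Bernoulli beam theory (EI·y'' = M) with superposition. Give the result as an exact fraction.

M(24/5) = -106507/10000 kN·m

Load 1 — applied couple M₀=19 kN·m at a=3 m (b=L-a=9):
  M_1 = R_Ax - M_A - M₀  [x>a] with R_A=57/32, M_A=-57/16 = (57/32)·(24/5) - (-57/16) - 19 = -551/80 kN·m
Load 2 — point force P=-7 kN at a=36/5 m (b=L-a=24/5):
  M_2 = Pb²(3a+b)x/L³ - Pab²/L²  [x≤a] = (-7)·(24/5)²·(3·(36/5)+(24/5))·(24/5)/12³ - (-7)·(36/5)·(24/5)²/12² = -2352/625 kN·m
Superposition: M = Σ M_i = -106507/10000 kN·m ≈ -10.650700 kN·m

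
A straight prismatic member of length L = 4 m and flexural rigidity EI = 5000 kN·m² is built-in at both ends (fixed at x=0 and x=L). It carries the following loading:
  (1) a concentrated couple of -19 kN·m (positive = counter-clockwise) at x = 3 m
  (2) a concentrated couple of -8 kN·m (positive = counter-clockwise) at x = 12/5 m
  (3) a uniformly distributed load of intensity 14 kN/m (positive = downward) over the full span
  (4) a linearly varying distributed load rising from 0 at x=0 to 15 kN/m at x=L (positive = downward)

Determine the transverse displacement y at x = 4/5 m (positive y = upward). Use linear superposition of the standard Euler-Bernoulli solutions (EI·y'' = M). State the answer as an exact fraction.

Load 1 — applied couple M₀=-19 kN·m at a=3 m (b=L-a=1):
  y_1 = (R_Ax³/6 - M_Ax²/2)/EI  [x≤a] with R_A=-171/32, M_A=-95/16 = ((-171/32)·(4/5)³/6 - (-95/16)·(4/5)²/2)/5000 = 361/1250000 m
Load 2 — applied couple M₀=-8 kN·m at a=12/5 m (b=L-a=8/5):
  y_2 = (R_Ax³/6 - M_Ax²/2)/EI  [x≤a] with R_A=-72/25, M_A=-64/25 = ((-72/25)·(4/5)³/6 - (-64/25)·(4/5)²/2)/5000 = 224/1953125 m
Load 3 — uniform load w=14 kN/m over full span:
  y_3 = -wx²(L-x)²/(24EI) = -14·(4/5)²·(4-(4/5))²/(24·5000) = -896/1171875 m
Load 4 — triangular load w₀=15 kN/m (0→w₀ over full span):
  y_4 = -w₀x²(L-x)²(x+2L)/(120LEI) = -15·(4/5)²·(4-(4/5))²·((4/5)+2·4)/(120·4·5000) = -704/1953125 m
Superposition: y = Σ y_i = -13529/18750000 m ≈ -0.000722 m

y(4/5) = -13529/18750000 m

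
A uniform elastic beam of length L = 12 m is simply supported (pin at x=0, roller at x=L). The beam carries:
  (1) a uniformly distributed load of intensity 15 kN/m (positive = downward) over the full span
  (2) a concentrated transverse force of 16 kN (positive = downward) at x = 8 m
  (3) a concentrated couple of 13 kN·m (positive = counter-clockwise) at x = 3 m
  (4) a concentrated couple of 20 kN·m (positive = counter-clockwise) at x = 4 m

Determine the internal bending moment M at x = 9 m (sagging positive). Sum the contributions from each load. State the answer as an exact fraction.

Load 1 — uniform load w=15 kN/m over full span:
  M_1 = wx(L-x)/2 = 15·9·(12-9)/2 = 405/2 kN·m
Load 2 — point force P=16 kN at a=8 m (b=L-a=4):
  M_2 = Pa(L-x)/L  [x>a] = 16·8·(12-9)/12 = 32 kN·m
Load 3 — applied couple M₀=13 kN·m at a=3 m (b=L-a=9):
  M_3 = M₀x/L - M₀  [x>a] = 13·9/12 - 13 = -13/4 kN·m
Load 4 — applied couple M₀=20 kN·m at a=4 m (b=L-a=8):
  M_4 = M₀x/L - M₀  [x>a] = 20·9/12 - 20 = -5 kN·m
Superposition: M = Σ M_i = 905/4 kN·m ≈ 226.250000 kN·m

M(9) = 905/4 kN·m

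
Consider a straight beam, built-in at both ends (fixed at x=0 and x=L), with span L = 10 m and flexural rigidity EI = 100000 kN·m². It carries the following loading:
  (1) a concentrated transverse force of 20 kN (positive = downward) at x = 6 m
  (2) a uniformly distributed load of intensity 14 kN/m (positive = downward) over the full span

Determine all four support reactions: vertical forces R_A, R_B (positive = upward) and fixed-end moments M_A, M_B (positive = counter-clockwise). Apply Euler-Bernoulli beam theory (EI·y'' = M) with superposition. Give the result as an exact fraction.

Load 1 — point force P=20 kN at a=6 m (b=L-a=4):
  R_A = Pb²(3a+b)/L³ = 20·4²·(3·6+4)/10³ = 176/25 kN
  M_A = Pab²/L² = 20·6·4²/10² = 96/5 kN·m
  R_B = Pa²(a+3b)/L³ = 20·6²·(6+3·4)/10³ = 324/25 kN
  M_B = -Pa²b/L² = -20·6²·4/10² = -144/5 kN·m
Load 2 — uniform load w=14 kN/m over full span:
  R_A = wL/2 = 14·10/2 = 70 kN
  M_A = wL²/12 = 14·10²/12 = 350/3 kN·m
  R_B = wL/2 = 14·10/2 = 70 kN
  M_B = -wL²/12 = -14·10²/12 = -350/3 kN·m
Superposition: R_A = 1926/25 kN, M_A = 2038/15 kN·m, R_B = 2074/25 kN, M_B = -2182/15 kN·m

R_A = 1926/25 kN, M_A = 2038/15 kN·m, R_B = 2074/25 kN, M_B = -2182/15 kN·m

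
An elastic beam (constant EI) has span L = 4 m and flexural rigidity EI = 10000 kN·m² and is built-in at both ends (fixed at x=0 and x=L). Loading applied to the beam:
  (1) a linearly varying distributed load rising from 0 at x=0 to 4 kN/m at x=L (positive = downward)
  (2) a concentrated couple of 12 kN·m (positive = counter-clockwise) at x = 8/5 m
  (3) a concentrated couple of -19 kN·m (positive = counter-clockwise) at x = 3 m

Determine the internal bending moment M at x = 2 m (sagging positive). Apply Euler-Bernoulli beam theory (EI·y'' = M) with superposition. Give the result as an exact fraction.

Load 1 — triangular load w₀=4 kN/m (0→w₀ over full span):
  M_1 = 3w₀Lx/20 - w₀L²/30 - w₀x³/(6L) = 3·4·4·2/20 - 4·4²/30 - 4·2³/(6·4) = 4/3 kN·m
Load 2 — applied couple M₀=12 kN·m at a=8/5 m (b=L-a=12/5):
  M_2 = R_Ax - M_A - M₀  [x>a] with R_A=108/25, M_A=36/25 = (108/25)·2 - (36/25) - 12 = -24/5 kN·m
Load 3 — applied couple M₀=-19 kN·m at a=3 m (b=L-a=1):
  M_3 = R_Ax - M_A  [x≤a] with R_A=-171/32, M_A=-95/16 = (-171/32)·2 - (-95/16) = -19/4 kN·m
Superposition: M = Σ M_i = -493/60 kN·m ≈ -8.216667 kN·m

M(2) = -493/60 kN·m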